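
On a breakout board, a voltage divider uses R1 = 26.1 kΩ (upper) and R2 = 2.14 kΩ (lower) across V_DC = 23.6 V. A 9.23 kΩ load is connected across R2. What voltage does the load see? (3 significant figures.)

V_out ≈ 1.47 V

R2 ‖ R_L = (2.14 × 9.23)/(2.14 + 9.23) = 1.737 kΩ.
Then V_out = V_DC · R2'/(R1 + R2') = 23.6 × 1.737/27.84 = 1.473 V.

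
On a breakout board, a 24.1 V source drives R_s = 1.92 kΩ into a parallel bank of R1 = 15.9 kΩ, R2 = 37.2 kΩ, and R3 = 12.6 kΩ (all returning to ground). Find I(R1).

Combine the parallel branches: R_p = (1/15.9 + 1/37.2 + 1/12.6)⁻¹ = 5.912 kΩ.
Node voltage V_A = V_DC · R_p/(R_s + R_p) = 24.1 × 0.7549 = 18.19 V.
Branch current I = V_A/R1 = 18.19/15.9 = 1.144 mA.

I ≈ 1.14 mA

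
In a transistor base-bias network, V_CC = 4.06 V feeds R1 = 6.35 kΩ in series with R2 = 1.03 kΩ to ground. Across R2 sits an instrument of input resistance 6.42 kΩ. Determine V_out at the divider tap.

V_out ≈ 0.498 V

R2 ‖ R_L = (1.03 × 6.42)/(1.03 + 6.42) = 0.8876 kΩ.
Voltage divider with the loaded lower leg: V_out = 4.06 × 0.8876/(6.35 + 0.8876) = 4.06 × 0.1226 = 0.4979 V.
(Unloaded it would be 0.567 V; the load pulls it down.)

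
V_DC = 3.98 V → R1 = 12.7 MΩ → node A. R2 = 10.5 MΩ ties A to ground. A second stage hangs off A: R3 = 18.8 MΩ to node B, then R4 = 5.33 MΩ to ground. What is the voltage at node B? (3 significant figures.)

V_B ≈ 0.321 V

Looking into the second stage from A: R3 + R4 = 24.13 MΩ appears in parallel with R2.
R2 ‖ (R3+R4) = 7.316 MΩ.
So V_A = 3.98 × 0.3655 = 1.455 V.
Stage 2 is unloaded, so V_B = V_A · R4/(R3+R4) = 1.455 × 5.33/24.13 = 0.3213 V.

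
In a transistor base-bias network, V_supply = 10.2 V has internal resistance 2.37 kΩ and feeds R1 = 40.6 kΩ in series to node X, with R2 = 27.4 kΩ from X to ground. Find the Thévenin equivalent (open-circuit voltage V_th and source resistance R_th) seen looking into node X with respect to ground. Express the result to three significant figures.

R1' = 2.37 + 40.6 = 42.97 kΩ (source resistance + R1).
With X open, the divider is unloaded: V_th = 10.2 × 27.4/70.37 = 3.972 V.
With V_supply suppressed (replaced by a short), R_th = R1' ‖ R2 = (42.97 × 27.4)/(42.97 + 27.4) = 16.73 kΩ.

V_th ≈ 3.97 V, R_th ≈ 16.7 kΩ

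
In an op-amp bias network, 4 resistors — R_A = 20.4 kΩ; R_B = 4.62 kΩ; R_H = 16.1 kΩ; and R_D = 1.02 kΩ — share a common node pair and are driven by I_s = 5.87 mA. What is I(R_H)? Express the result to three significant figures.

I ≈ 0.279 mA

ΣG = 1/20.4 + 1/4.62 + 1/16.1 + 1/1.02 = 1.308.
Current divider: I(R_H) = I_s · G_k/ΣG = 5.87 × (0.06211/1.308) = 5.87 × 0.04749 = 0.2787 mA.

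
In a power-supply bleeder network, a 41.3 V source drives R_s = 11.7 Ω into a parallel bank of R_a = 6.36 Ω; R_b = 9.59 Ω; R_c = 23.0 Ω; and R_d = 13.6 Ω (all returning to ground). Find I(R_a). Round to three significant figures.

I ≈ 1.20 A

Parallel bank: R_p = 1/(1/6.36 + 1/9.59 + 1/23.0 + 1/13.6) = 2.642 Ω.
V_A = 41.3 × 2.642/14.34 = 7.608 V.
I(R_a) = V_A / R_a = 7.608/6.36 = 1.196 A.
(Check via current divider: I_total = 2.880 A; share G_k/ΣG = 0.4154 → same result.)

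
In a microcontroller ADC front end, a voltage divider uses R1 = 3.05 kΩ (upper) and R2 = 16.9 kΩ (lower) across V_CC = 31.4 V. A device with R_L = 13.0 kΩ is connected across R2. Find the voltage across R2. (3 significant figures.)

V_out ≈ 22.2 V

The load sits in parallel with R2, giving an effective lower resistance R2' = R2·R_L/(R2+R_L) = 7.348 kΩ.
Now apply the divider: V_out = 31.4 × 0.7067 = 22.19 V.
(Unloaded it would be 26.6 V; the load pulls it down.)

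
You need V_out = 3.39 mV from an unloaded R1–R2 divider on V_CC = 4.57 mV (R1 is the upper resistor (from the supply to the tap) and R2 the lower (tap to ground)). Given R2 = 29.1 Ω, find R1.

The divider ratio is R2/(R1+R2) = 3.39/4.57 = 0.7418.
R1 = R2·(1/k − 1) = 29.1 × 0.3481 = 10.13 Ω.

R1 ≈ 10.1 Ω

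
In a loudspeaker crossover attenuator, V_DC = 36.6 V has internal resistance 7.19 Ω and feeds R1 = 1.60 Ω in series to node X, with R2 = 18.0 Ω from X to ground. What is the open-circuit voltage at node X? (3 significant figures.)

V_th ≈ 24.6 V

R1' = 7.19 + 1.60 = 8.790 Ω (source resistance + R1).
With X open, the divider is unloaded: V_th = 36.6 × 18.0/26.79 = 24.59 V.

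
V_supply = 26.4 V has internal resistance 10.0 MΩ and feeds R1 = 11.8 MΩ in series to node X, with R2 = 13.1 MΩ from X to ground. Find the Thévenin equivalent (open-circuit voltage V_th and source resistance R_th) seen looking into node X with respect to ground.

R1' = 10.0 + 11.8 = 21.80 MΩ (source resistance + R1).
V_th is the unloaded tap voltage: V_supply · R2/(R1'+R2) = 26.4 × 0.3754 = 9.909 V.
Looking into X with the source shorted: R_th = R1'·R2/(R1'+R2) = 21.80 × 13.1/34.90 = 8.183 MΩ.

V_th ≈ 9.91 V, R_th ≈ 8.18 MΩ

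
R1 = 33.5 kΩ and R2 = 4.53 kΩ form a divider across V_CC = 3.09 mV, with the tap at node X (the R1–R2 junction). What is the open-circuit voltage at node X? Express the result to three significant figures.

V_th ≈ 0.368 mV

With X open, the divider is unloaded: V_th = 3.09 × 4.53/38.03 = 0.3681 mV.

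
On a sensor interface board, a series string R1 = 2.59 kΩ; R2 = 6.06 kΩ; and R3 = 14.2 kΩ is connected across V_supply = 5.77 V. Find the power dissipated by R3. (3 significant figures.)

P ≈ 0.905 mW

ΣR = 22.85 kΩ → I = 5.77/22.85 = 0.2525 mA.
P = I²R = 0.06376 × 14.2 = 0.9055 mW.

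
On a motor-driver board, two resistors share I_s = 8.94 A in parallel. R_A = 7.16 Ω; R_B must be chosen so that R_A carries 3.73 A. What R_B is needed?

R_B ≈ 5.13 Ω

The fraction through R_A equals R_B/(R_A+R_B).
With f = 0.4172, R_B = R_A · f/(1−f) = 7.16 × 0.7159 = 5.126 Ω.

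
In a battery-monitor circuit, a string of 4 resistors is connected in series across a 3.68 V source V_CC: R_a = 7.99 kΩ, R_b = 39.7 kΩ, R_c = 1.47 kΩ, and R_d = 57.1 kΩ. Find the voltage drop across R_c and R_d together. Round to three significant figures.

Total series resistance ΣR = 7.99 + 39.7 + 1.47 + 57.1 = 106.3 kΩ.
R_{R_c..R_d} = 1.47 + 57.1 = 58.57 kΩ.
V = V_CC · R/ΣR = 3.68 × 0.5512 = 2.028 V.

V ≈ 2.03 V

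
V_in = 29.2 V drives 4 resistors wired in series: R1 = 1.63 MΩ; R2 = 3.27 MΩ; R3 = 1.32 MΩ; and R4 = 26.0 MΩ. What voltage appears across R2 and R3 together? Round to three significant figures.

V ≈ 4.16 V

Total series resistance ΣR = 1.63 + 3.27 + 1.32 + 26.0 = 32.22 MΩ.
R_{R2..R3} = 3.27 + 1.32 = 4.590 MΩ.
Voltage divider: V = V_in · (4.590 / 32.22) = 29.2 × 0.1425 = 4.160 V.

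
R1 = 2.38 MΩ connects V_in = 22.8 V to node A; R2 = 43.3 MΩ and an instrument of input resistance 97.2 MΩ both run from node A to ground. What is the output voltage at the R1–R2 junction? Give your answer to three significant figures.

V_out ≈ 21.1 V

The load sits in parallel with R2, giving an effective lower resistance R2' = R2·R_L/(R2+R_L) = 29.96 MΩ.
Voltage divider with the loaded lower leg: V_out = 22.8 × 29.96/(2.38 + 29.96) = 22.8 × 0.9264 = 21.12 V.
(Unloaded it would be 21.6 V; the load pulls it down.)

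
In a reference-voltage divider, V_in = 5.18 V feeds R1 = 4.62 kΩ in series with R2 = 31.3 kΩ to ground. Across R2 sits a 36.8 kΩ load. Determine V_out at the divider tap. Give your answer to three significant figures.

First combine the lower leg with the load: R2 ‖ R_L = 16.91 kΩ.
Then V_out = V_in · R2'/(R1 + R2') = 5.18 × 16.91/21.53 = 4.069 V.
(Unloaded it would be 4.51 V; the load pulls it down.)

V_out ≈ 4.07 V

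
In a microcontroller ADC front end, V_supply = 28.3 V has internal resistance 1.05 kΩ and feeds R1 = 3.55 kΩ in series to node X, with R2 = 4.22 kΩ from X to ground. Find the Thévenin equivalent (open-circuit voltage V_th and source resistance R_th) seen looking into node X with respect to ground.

R1' = 1.05 + 3.55 = 4.600 kΩ (source resistance + R1).
V_th is the unloaded tap voltage: V_supply · R2/(R1'+R2) = 28.3 × 0.4785 = 13.54 V.
Looking into X with the source shorted: R_th = R1'·R2/(R1'+R2) = 4.600 × 4.22/8.820 = 2.201 kΩ.

V_th ≈ 13.5 V, R_th ≈ 2.20 kΩ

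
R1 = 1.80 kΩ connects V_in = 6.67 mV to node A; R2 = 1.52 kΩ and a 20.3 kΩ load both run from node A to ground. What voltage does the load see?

The load sits in parallel with R2, giving an effective lower resistance R2' = R2·R_L/(R2+R_L) = 1.414 kΩ.
Now apply the divider: V_out = 6.67 × 0.4400 = 2.935 mV.
(Unloaded it would be 3.05 mV; the load pulls it down.)

V_out ≈ 2.93 mV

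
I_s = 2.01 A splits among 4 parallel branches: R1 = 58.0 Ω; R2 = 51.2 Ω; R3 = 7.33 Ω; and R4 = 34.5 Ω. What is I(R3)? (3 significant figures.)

I ≈ 1.36 A

ΣG = 1/58.0 + 1/51.2 + 1/7.33 + 1/34.5 = 0.2022.
By the current-divider rule, I = I_s · G_k/ΣG = 2.01 × 0.6748 = 1.356 A.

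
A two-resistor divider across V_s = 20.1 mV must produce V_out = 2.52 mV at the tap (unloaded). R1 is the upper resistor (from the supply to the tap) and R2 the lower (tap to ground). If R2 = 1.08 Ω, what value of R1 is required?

R1 ≈ 7.53 Ω

Required fraction k = V_out/V_s = 0.1254.
Rearranging, R1 = R2·(1−k)/k = 1.08 × 6.976 = 7.534 Ω.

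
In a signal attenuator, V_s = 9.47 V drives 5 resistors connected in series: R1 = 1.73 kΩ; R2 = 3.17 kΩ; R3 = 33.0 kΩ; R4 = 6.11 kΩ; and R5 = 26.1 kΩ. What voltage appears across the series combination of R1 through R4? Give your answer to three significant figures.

V ≈ 5.94 V

Total series resistance ΣR = 1.73 + 3.17 + 33.0 + 6.11 + 26.1 = 70.11 kΩ.
R_{R1..R4} = 1.73 + 3.17 + 33.0 + 6.11 = 44.01 kΩ.
By the voltage-divider rule, V = 9.47 × 44.01/70.11 = 5.945 V.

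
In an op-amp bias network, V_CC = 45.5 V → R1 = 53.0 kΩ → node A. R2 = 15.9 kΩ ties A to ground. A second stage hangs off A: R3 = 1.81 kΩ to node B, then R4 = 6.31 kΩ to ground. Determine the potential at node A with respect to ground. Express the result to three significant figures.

V_A ≈ 4.19 V

Node A sees R2 in parallel with the series input of stage 2, R3 + R4 = 8.120 kΩ.
R2 ‖ (R3+R4) = 5.375 kΩ.
So V_A = 45.5 × 0.09208 = 4.190 V.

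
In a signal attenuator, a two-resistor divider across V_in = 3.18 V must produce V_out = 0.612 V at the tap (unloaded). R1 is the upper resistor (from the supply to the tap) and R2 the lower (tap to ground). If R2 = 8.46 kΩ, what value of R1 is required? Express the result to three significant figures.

R1 ≈ 35.5 kΩ

The divider ratio is R2/(R1+R2) = 0.612/3.18 = 0.1925.
R1 = R2·(1/k − 1) = 8.46 × 4.196 = 35.50 kΩ.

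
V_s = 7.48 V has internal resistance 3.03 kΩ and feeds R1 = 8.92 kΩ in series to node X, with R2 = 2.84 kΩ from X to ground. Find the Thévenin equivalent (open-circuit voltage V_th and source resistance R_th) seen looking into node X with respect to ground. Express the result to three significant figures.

V_th ≈ 1.44 V, R_th ≈ 2.29 kΩ

R1' = 3.03 + 8.92 = 11.95 kΩ (source resistance + R1).
V_th is the unloaded tap voltage: V_s · R2/(R1'+R2) = 7.48 × 0.1920 = 1.436 V.
Zeroing V_s shorts the top of R1' to ground, so R_th = R1' ‖ R2 = 2.295 kΩ.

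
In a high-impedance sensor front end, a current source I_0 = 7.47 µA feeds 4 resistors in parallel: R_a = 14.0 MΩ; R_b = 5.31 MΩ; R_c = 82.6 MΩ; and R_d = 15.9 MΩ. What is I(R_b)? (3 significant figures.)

Conductances: ΣG = 1/14.0 + 1/5.31 + 1/82.6 + 1/15.9 = 0.3348 (1/MΩ).
By the current-divider rule, I = I_0 · G_k/ΣG = 7.47 × 0.5626 = 4.202 µA.

I ≈ 4.20 µA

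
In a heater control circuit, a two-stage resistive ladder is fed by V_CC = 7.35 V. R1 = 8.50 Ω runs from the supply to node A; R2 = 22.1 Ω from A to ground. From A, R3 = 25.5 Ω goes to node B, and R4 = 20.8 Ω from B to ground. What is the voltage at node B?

V_B ≈ 2.11 V

The second stage (R3 + R4 = 46.30 Ω) loads node A in parallel with R2.
Effective lower resistance at A: R2 ‖ 46.30 = 14.96 Ω.
First divider: V_A = V_CC · 14.96/(8.50 + 14.96) = 4.687 V.
Then the unloaded second divider: V_B = V_A × R4/(R3+R4) = 4.687 × 0.4492 = 2.106 V.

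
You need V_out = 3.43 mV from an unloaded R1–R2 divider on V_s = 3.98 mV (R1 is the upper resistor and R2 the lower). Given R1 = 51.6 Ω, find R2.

R2 ≈ 322 Ω

The divider ratio is R2/(R1+R2) = 3.43/3.98 = 0.8618.
So R2 = R1 · V_out/(V_s − V_out) = 51.6 × 3.43/(3.98 − 3.43) = 51.6 × 6.236 = 321.8 Ω.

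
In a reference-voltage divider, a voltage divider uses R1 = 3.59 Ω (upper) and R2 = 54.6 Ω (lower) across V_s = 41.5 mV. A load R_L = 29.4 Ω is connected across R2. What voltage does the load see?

First combine the lower leg with the load: R2 ‖ R_L = 19.11 Ω.
Voltage divider with the loaded lower leg: V_out = 41.5 × 19.11/(3.59 + 19.11) = 41.5 × 0.8419 = 34.94 mV.

V_out ≈ 34.9 mV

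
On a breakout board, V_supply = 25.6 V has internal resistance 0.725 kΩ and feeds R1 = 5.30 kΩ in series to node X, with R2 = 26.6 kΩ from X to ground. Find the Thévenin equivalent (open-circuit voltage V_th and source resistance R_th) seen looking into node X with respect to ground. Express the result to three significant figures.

R1' = 0.725 + 5.30 = 6.025 kΩ (source resistance + R1).
V_th is the unloaded tap voltage: V_supply · R2/(R1'+R2) = 25.6 × 0.8153 = 20.87 V.
With V_supply suppressed (replaced by a short), R_th = R1' ‖ R2 = (6.025 × 26.6)/(6.025 + 26.6) = 4.912 kΩ.

V_th ≈ 20.9 V, R_th ≈ 4.91 kΩ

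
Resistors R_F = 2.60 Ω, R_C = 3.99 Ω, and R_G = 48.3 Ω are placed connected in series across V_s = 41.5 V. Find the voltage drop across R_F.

Total series resistance ΣR = 2.60 + 3.99 + 48.3 = 54.89 Ω.
Voltage divider: V = V_s · (2.600 / 54.89) = 41.5 × 0.04737 = 1.966 V.

V ≈ 1.97 V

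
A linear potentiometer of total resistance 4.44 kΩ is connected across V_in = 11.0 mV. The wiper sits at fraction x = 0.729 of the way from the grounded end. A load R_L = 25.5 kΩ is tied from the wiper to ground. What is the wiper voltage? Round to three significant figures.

V_out ≈ 7.75 mV

The pot divides into 1.203 kΩ above the wiper and 3.237 kΩ below.
Lower segment in parallel with the load: 3.237 ‖ 25.5 = 2.872 kΩ.
Then V_out = V_in · 2.872/(1.203 + 2.872) = 7.752 mV.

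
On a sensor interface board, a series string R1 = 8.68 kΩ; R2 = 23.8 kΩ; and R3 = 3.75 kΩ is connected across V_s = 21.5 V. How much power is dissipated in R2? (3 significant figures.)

The common current is I = 21.5/36.23 = 0.5934 mA.
V(R2) = I·R = 14.12 V; P = V·I = 14.12 × 0.5934 = 8.381 mW.

P ≈ 8.38 mW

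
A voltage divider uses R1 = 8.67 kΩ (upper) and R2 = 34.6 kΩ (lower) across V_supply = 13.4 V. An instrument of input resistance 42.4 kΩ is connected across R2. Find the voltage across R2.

V_out ≈ 9.21 V

The load sits in parallel with R2, giving an effective lower resistance R2' = R2·R_L/(R2+R_L) = 19.05 kΩ.
Then V_out = V_supply · R2'/(R1 + R2') = 13.4 × 19.05/27.72 = 9.209 V.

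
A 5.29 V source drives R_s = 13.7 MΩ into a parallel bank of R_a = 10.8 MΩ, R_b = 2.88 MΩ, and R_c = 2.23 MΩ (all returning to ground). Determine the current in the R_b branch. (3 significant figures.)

I ≈ 0.139 µA

Combine the parallel branches: R_p = (1/10.8 + 1/2.88 + 1/2.23)⁻¹ = 1.126 MΩ.
V_A by voltage divider: V_A = 5.29 × 1.126/(13.7 + 1.126) = 0.4017 V.
Branch current I = V_A/R_b = 0.4017/2.88 = 0.1395 µA.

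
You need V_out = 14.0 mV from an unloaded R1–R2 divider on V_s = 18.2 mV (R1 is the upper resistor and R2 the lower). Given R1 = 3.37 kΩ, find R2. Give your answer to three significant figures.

V_out/V_s = R2/(R1+R2) = 0.7692.
R2 = R1 · 0.7692/(1 − 0.7692) = 11.23 kΩ.

R2 ≈ 11.2 kΩ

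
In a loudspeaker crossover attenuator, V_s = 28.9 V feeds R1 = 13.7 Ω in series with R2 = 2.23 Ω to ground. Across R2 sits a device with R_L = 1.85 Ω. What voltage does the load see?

V_out ≈ 1.99 V

First combine the lower leg with the load: R2 ‖ R_L = 1.011 Ω.
Now apply the divider: V_out = 28.9 × 0.06873 = 1.986 V.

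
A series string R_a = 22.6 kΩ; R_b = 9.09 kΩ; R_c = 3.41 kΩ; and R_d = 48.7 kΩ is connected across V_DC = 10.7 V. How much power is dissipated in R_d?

P ≈ 0.794 mW

ΣR = 83.80 kΩ → I = 10.7/83.80 = 0.1277 mA.
P = I²R = 0.01630 × 48.7 = 0.7940 mW.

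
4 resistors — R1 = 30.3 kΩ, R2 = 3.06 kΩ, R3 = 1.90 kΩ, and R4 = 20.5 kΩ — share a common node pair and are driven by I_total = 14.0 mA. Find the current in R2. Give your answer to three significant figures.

ΣG = 1/30.3 + 1/3.06 + 1/1.90 + 1/20.5 = 0.9349.
R2 takes the fraction G_k/ΣG = 0.3268/0.9349 = 0.3496, so I = 14.0 × 0.3496 = 4.894 mA.

I ≈ 4.89 mA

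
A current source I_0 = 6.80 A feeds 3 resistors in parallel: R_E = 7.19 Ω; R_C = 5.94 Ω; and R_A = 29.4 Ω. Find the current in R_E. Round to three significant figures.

Total conductance ΣG = 1/7.19 + 1/5.94 + 1/29.4 = 0.3414 (units of 1/Ω).
R_E takes the fraction G_k/ΣG = 0.1391/0.3414 = 0.4073, so I = 6.80 × 0.4073 = 2.770 A.

I ≈ 2.77 A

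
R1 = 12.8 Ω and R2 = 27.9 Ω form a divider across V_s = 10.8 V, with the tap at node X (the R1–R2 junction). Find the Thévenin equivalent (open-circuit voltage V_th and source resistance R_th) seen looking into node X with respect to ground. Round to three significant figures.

With X open, the divider is unloaded: V_th = 10.8 × 27.9/40.70 = 7.403 V.
Zeroing V_s shorts the top of R1 to ground, so R_th = R1 ‖ R2 = 8.774 Ω.

V_th ≈ 7.40 V, R_th ≈ 8.77 Ω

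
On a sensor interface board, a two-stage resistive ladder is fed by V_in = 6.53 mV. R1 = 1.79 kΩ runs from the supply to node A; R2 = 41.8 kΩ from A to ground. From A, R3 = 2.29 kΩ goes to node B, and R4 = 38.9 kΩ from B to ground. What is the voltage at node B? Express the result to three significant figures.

Node A sees R2 in parallel with the series input of stage 2, R3 + R4 = 41.19 kΩ.
Effective lower resistance at A: R2 ‖ 41.19 = 20.75 kΩ.
First divider: V_A = V_in · 20.75/(1.79 + 20.75) = 6.011 mV.
V_B = V_A × 0.9444 = 5.677 mV.

V_B ≈ 5.68 mV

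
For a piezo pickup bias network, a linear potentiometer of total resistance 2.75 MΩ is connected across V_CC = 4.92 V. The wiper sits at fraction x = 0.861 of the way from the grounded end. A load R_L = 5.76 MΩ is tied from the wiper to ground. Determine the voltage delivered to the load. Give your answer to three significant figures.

Split the track: R_lower = x·R_p = 2.368 MΩ, R_upper = (1−x)·R_p = 0.3823 MΩ.
Lower segment in parallel with the load: 2.368 ‖ 5.76 = 1.678 MΩ.
V_out = 4.92 × 1.678/(0.3823 + 1.678) = 4.007 V.
(Unloaded: V_out = x·V_CC = 4.24 V.)

V_out ≈ 4.01 V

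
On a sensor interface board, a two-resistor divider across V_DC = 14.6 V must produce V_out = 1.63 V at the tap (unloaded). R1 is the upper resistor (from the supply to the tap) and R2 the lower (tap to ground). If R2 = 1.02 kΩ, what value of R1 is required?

V_out/V_DC = R2/(R1+R2) = 0.1116.
So R1 = R2 · (V_DC/V_out − 1) = 1.02 × (14.6/1.63 − 1) = 1.02 × 7.957 = 8.116 kΩ.

R1 ≈ 8.12 kΩ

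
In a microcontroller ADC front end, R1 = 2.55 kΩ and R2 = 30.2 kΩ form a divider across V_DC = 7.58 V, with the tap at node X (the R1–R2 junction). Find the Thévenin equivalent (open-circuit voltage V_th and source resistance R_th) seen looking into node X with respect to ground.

V_th is the unloaded tap voltage: V_DC · R2/(R1+R2) = 7.58 × 0.9221 = 6.990 V.
Zeroing V_DC shorts the top of R1 to ground, so R_th = R1 ‖ R2 = 2.351 kΩ.

V_th ≈ 6.99 V, R_th ≈ 2.35 kΩ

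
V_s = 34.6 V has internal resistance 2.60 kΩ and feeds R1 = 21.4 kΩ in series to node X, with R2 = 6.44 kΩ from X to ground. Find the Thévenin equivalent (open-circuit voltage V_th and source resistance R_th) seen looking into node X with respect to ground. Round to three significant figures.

V_th ≈ 7.32 V, R_th ≈ 5.08 kΩ

R1' = 2.60 + 21.4 = 24.00 kΩ (source resistance + R1).
With X open, the divider is unloaded: V_th = 34.6 × 6.44/30.44 = 7.320 V.
Looking into X with the source shorted: R_th = R1'·R2/(R1'+R2) = 24.00 × 6.44/30.44 = 5.078 kΩ.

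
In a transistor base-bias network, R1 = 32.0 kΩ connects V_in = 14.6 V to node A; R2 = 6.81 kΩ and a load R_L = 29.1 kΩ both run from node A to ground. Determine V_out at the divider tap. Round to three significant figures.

R2 ‖ R_L = (6.81 × 29.1)/(6.81 + 29.1) = 5.519 kΩ.
Now apply the divider: V_out = 14.6 × 0.1471 = 2.147 V.
(Unloaded it would be 2.56 V; the load pulls it down.)

V_out ≈ 2.15 V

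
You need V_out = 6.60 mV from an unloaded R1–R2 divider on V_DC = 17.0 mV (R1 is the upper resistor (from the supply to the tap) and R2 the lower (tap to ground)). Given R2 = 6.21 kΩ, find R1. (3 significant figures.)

R1 ≈ 9.79 kΩ

V_out/V_DC = R2/(R1+R2) = 0.3882.
R1 = R2·(1/k − 1) = 6.21 × 1.576 = 9.785 kΩ.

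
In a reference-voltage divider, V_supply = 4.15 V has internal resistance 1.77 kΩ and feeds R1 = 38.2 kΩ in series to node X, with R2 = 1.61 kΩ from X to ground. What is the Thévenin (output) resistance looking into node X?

R1' = 1.77 + 38.2 = 39.97 kΩ (source resistance + R1).
With V_supply suppressed (replaced by a short), R_th = R1' ‖ R2 = (39.97 × 1.61)/(39.97 + 1.61) = 1.548 kΩ.

R_th ≈ 1.55 kΩ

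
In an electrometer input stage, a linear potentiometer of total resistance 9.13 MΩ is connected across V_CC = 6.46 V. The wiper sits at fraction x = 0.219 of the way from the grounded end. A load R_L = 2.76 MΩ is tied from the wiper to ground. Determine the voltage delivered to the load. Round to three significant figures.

V_out ≈ 0.904 V

The pot divides into 7.131 MΩ above the wiper and 1.999 MΩ below.
(x·R_p) ‖ R_L = 1.159 MΩ.
Loaded-divider output: V_out = 6.46 × 0.1399 = 0.9035 V.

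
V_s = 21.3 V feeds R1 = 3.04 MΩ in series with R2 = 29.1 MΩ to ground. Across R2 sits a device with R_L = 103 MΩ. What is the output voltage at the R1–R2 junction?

V_out ≈ 18.8 V

First combine the lower leg with the load: R2 ‖ R_L = 22.69 MΩ.
Now apply the divider: V_out = 21.3 × 0.8818 = 18.78 V.
(Unloaded it would be 19.3 V; the load pulls it down.)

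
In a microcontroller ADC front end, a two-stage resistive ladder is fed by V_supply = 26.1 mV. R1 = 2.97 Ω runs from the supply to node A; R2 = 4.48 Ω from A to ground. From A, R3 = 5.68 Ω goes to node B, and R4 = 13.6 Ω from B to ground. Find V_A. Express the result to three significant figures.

Looking into the second stage from A: R3 + R4 = 19.28 Ω appears in parallel with R2.
Effective lower resistance at A: R2 ‖ 19.28 = 3.635 Ω.
V_A = 26.1 × 3.635/(2.97 + 3.635) = 14.36 mV.

V_A ≈ 14.4 mV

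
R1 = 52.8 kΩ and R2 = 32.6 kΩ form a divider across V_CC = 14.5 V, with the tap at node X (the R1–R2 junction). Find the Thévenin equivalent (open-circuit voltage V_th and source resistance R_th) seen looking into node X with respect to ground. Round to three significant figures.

V_th ≈ 5.54 V, R_th ≈ 20.2 kΩ

Open-circuit (no load on X): V_th = V_CC · R2/(R1 + R2) = 14.5 × 32.6/(52.80 + 32.6) = 5.535 V.
With V_CC suppressed (replaced by a short), R_th = R1 ‖ R2 = (52.80 × 32.6)/(52.80 + 32.6) = 20.16 kΩ.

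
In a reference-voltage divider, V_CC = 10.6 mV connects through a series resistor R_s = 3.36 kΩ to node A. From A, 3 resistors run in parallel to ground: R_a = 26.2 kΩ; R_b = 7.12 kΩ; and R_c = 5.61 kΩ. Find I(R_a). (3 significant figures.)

Combine the parallel branches: R_p = (1/26.2 + 1/7.12 + 1/5.61)⁻¹ = 2.802 kΩ.
V_A = 10.6 × 2.802/6.162 = 4.820 mV.
Branch current I = V_A/R_a = 4.820/26.2 = 0.1840 µA.

I ≈ 0.184 µA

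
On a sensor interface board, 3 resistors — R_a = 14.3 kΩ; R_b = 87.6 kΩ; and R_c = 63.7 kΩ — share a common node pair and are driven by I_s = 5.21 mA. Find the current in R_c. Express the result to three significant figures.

ΣG = 1/14.3 + 1/87.6 + 1/63.7 = 0.09704.
R_c takes the fraction G_k/ΣG = 0.01570/0.09704 = 0.1618, so I = 5.21 × 0.1618 = 0.8428 mA.

I ≈ 0.843 mA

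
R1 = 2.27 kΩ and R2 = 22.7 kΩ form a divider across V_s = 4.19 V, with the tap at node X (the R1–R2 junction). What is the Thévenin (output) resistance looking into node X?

R_th ≈ 2.06 kΩ

Zeroing V_s shorts the top of R1 to ground, so R_th = R1 ‖ R2 = 2.064 kΩ.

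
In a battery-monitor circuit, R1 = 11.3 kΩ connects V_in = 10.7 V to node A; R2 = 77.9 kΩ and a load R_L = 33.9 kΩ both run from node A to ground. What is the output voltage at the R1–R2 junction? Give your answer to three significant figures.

First combine the lower leg with the load: R2 ‖ R_L = 23.62 kΩ.
Now apply the divider: V_out = 10.7 × 0.6764 = 7.238 V.
(Unloaded it would be 9.34 V; the load pulls it down.)

V_out ≈ 7.24 V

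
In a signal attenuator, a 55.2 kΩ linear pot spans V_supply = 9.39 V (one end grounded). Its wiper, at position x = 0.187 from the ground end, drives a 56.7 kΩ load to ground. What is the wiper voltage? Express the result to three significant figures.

V_out ≈ 1.53 V

The pot divides into 44.88 kΩ above the wiper and 10.32 kΩ below.
(x·R_p) ‖ R_L = 8.733 kΩ.
Then V_out = V_supply · 8.733/(44.88 + 8.733) = 1.530 V.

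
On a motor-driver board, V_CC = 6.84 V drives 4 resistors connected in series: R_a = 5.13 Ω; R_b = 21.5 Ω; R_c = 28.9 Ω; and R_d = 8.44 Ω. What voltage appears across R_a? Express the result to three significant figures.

V ≈ 0.549 V

ΣR = 5.13 + 21.5 + 28.9 + 8.44 = 63.97 Ω.
By the voltage-divider rule, V = 6.84 × 5.130/63.97 = 0.5485 V.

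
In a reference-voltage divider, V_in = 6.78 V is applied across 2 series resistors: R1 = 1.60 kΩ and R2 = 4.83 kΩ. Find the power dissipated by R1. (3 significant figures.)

The common current is I = 6.78/6.430 = 1.054 mA.
P = I²R = 1.112 × 1.60 = 1.779 mW.

P ≈ 1.78 mW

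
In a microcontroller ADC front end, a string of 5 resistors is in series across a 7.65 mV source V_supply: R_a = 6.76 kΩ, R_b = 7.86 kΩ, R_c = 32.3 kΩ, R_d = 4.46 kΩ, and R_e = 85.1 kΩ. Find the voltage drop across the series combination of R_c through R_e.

V ≈ 6.83 mV

Total series resistance ΣR = 6.76 + 7.86 + 32.3 + 4.46 + 85.1 = 136.5 kΩ.
R_{R_c..R_e} = 32.3 + 4.46 + 85.1 = 121.9 kΩ.
Voltage divider: V = V_supply · (121.9 / 136.5) = 7.65 × 0.8929 = 6.831 mV.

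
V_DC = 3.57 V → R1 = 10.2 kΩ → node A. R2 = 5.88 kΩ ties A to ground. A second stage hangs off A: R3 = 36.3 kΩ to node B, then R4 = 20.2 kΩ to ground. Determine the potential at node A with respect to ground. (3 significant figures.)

Node A sees R2 in parallel with the series input of stage 2, R3 + R4 = 56.50 kΩ.
R2 ‖ (R3+R4) = 5.326 kΩ.
V_A = 3.57 × 5.326/(10.2 + 5.326) = 1.225 V.

V_A ≈ 1.22 V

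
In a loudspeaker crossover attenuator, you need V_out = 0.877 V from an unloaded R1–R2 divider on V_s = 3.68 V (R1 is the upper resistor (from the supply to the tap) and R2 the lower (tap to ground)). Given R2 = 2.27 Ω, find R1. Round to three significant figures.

The divider ratio is R2/(R1+R2) = 0.877/3.68 = 0.2383.
R1 = R2·(1/k − 1) = 2.27 × 3.196 = 7.255 Ω.

R1 ≈ 7.26 Ω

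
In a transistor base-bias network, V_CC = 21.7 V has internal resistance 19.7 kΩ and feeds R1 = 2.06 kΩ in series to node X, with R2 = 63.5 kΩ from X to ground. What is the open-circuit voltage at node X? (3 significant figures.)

R1' = 19.7 + 2.06 = 21.76 kΩ (source resistance + R1).
V_th is the unloaded tap voltage: V_CC · R2/(R1'+R2) = 21.7 × 0.7448 = 16.16 V.

V_th ≈ 16.2 V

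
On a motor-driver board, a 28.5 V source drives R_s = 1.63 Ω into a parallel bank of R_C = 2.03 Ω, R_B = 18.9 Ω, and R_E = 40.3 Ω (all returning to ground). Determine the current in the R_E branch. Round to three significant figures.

Equivalent of the parallel group: R_p = 1.753 Ω.
V_A = 28.5 × 1.753/3.383 = 14.77 V.
I(R_E) = V_A / R_E = 14.77/40.3 = 0.3665 A.

I ≈ 0.366 A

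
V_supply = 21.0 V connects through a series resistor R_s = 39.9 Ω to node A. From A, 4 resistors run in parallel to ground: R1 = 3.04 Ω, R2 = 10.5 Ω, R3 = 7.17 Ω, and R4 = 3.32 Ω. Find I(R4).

I ≈ 0.178 A

Parallel bank: R_p = 1/(1/3.04 + 1/10.5 + 1/7.17 + 1/3.32) = 1.156 Ω.
Node voltage V_A = V_supply · R_p/(R_s + R_p) = 21.0 × 0.02816 = 0.5914 V.
I(R4) = V_A / R4 = 0.5914/3.32 = 0.1781 A.
(Check via current divider: I_total = 0.5115 A; share G_k/ΣG = 0.3483 → same result.)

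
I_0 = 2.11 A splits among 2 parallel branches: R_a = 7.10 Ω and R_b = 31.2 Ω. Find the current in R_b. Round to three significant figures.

I ≈ 0.391 A

For two parallel branches, I_k = I_0 · (other R)/(sum of R).
So I = 2.11 × 7.10/38.30 = 0.3911 A.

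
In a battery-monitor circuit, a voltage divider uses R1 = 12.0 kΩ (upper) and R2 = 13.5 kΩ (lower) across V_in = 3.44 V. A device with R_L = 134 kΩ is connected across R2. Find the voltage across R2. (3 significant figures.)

V_out ≈ 1.74 V

R2 ‖ R_L = (13.5 × 134)/(13.5 + 134) = 12.26 kΩ.
Now apply the divider: V_out = 3.44 × 0.5054 = 1.739 V.
(Unloaded it would be 1.82 V; the load pulls it down.)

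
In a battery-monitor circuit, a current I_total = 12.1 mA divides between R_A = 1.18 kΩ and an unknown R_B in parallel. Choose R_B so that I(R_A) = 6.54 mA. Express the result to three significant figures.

R_B ≈ 1.39 kΩ

The fraction through R_A equals R_B/(R_A+R_B).
6.54/12.1 = R_B/(R_A + R_B) → R_B = R_A · (0.5405)/(1 − 0.5405) = 1.18 × 1.176 = 1.388 kΩ.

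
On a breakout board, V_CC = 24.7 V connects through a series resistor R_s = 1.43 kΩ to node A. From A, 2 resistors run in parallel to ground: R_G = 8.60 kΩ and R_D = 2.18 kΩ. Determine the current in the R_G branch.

Parallel bank: R_p = 1/(1/8.60 + 1/2.18) = 1.739 kΩ.
V_A = 24.7 × 1.739/3.169 = 13.55 V.
I(R_G) = V_A / R_G = 13.55/8.60 = 1.576 mA.

I ≈ 1.58 mA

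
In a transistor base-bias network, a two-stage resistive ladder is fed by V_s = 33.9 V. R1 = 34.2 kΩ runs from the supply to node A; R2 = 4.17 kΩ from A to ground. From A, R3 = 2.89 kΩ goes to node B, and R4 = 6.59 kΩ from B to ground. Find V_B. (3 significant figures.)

Node A sees R2 in parallel with the series input of stage 2, R3 + R4 = 9.480 kΩ.
R2 ‖ (R3+R4) = 2.896 kΩ.
First divider: V_A = V_s · 2.896/(34.2 + 2.896) = 2.647 V.
Stage 2 is unloaded, so V_B = V_A · R4/(R3+R4) = 2.647 × 6.59/9.480 = 1.840 V.

V_B ≈ 1.84 V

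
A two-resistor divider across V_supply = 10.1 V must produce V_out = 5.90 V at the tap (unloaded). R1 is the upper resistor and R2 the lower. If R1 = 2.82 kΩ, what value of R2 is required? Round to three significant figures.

R2 ≈ 3.96 kΩ

The divider ratio is R2/(R1+R2) = 5.90/10.1 = 0.5842.
Rearranging, R2 = R1·k/(1−k) = 2.82 × 1.405 = 3.961 kΩ.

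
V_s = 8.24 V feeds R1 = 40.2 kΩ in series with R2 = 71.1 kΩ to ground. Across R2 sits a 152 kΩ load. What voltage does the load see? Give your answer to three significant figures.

V_out ≈ 4.50 V

The load sits in parallel with R2, giving an effective lower resistance R2' = R2·R_L/(R2+R_L) = 48.44 kΩ.
Now apply the divider: V_out = 8.24 × 0.5465 = 4.503 V.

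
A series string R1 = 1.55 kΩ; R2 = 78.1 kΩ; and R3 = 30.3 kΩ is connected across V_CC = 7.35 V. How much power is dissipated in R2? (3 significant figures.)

Series current I = V_CC/ΣR = 7.35/109.9 = 0.06685 mA.
P = I²R = 0.004469 × 78.1 = 0.3490 mW.

P ≈ 0.349 mW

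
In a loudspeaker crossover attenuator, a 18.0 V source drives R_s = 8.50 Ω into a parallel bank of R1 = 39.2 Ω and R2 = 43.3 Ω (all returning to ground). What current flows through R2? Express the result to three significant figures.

I ≈ 0.294 A

Combine the parallel branches: R_p = (1/39.2 + 1/43.3)⁻¹ = 20.57 Ω.
V_A by voltage divider: V_A = 18.0 × 20.57/(8.50 + 20.57) = 12.74 V.
Branch current I = V_A/R2 = 12.74/43.3 = 0.2942 A.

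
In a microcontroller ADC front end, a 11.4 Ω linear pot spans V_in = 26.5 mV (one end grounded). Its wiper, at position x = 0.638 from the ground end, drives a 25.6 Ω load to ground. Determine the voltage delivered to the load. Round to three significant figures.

V_out ≈ 15.3 mV

The pot divides into 4.127 Ω above the wiper and 7.273 Ω below.
R_L loads the lower segment: effective lower R = 5.664 Ω.
Loaded-divider output: V_out = 26.5 × 0.5785 = 15.33 mV.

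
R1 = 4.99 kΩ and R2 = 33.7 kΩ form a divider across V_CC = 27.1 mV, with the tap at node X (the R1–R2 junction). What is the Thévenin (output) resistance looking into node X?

R_th ≈ 4.35 kΩ

With V_CC suppressed (replaced by a short), R_th = R1 ‖ R2 = (4.990 × 33.7)/(4.990 + 33.7) = 4.346 kΩ.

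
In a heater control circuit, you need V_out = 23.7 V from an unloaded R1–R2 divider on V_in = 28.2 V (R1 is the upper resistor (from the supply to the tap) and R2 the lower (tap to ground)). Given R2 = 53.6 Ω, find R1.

V_out/V_in = R2/(R1+R2) = 0.8404.
R1 = R2·(1/k − 1) = 53.6 × 0.1899 = 10.18 Ω.

R1 ≈ 10.2 Ω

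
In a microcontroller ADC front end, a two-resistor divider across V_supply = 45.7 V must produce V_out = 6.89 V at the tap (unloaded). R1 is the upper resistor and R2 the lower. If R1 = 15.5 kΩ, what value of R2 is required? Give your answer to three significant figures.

R2 ≈ 2.75 kΩ

Required fraction k = V_out/V_supply = 0.1508.
So R2 = R1 · V_out/(V_supply − V_out) = 15.5 × 6.89/(45.7 − 6.89) = 15.5 × 0.1775 = 2.752 kΩ.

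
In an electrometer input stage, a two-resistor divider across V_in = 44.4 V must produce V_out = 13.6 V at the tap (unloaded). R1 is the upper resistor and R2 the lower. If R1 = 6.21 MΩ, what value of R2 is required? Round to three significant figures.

V_out/V_in = R2/(R1+R2) = 0.3063.
So R2 = R1 · V_out/(V_in − V_out) = 6.21 × 13.6/(44.4 − 13.6) = 6.21 × 0.4416 = 2.742 MΩ.

R2 ≈ 2.74 MΩ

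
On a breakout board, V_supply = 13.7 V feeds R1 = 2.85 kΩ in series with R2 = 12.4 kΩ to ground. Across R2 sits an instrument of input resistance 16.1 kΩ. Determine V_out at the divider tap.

V_out ≈ 9.74 V

R2 ‖ R_L = (12.4 × 16.1)/(12.4 + 16.1) = 7.005 kΩ.
Then V_out = V_supply · R2'/(R1 + R2') = 13.7 × 7.005/9.855 = 9.738 V.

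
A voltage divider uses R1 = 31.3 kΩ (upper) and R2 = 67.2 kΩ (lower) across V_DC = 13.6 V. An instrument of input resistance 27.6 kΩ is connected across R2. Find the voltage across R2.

V_out ≈ 5.23 V

R2 ‖ R_L = (67.2 × 27.6)/(67.2 + 27.6) = 19.56 kΩ.
Then V_out = V_DC · R2'/(R1 + R2') = 13.6 × 19.56/50.86 = 5.231 V.
(Unloaded it would be 9.28 V; the load pulls it down.)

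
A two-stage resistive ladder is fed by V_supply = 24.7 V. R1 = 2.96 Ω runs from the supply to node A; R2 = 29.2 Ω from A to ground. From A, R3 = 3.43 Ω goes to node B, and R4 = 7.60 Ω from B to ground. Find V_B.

Looking into the second stage from A: R3 + R4 = 11.03 Ω appears in parallel with R2.
R2 ‖ (R3+R4) = 8.006 Ω.
V_A = 24.7 × 8.006/(2.96 + 8.006) = 18.03 V.
V_B = V_A × 0.6890 = 12.43 V.

V_B ≈ 12.4 V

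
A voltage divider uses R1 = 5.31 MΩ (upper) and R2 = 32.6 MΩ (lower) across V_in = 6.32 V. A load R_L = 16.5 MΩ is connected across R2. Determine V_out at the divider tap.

V_out ≈ 4.26 V

The load sits in parallel with R2, giving an effective lower resistance R2' = R2·R_L/(R2+R_L) = 10.96 MΩ.
Now apply the divider: V_out = 6.32 × 0.6735 = 4.257 V.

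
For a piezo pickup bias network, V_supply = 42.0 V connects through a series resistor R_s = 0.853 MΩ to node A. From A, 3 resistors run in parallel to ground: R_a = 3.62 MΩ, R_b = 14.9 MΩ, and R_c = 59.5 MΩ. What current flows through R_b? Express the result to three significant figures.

Combine the parallel branches: R_p = (1/3.62 + 1/14.9 + 1/59.5)⁻¹ = 2.777 MΩ.
V_A by voltage divider: V_A = 42.0 × 2.777/(0.853 + 2.777) = 32.13 V.
I(R_b) = V_A / R_b = 32.13/14.9 = 2.156 µA.

I ≈ 2.16 µA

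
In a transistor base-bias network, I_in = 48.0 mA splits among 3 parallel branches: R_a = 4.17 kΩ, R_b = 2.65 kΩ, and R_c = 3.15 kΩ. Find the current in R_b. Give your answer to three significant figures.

I ≈ 19.4 mA

ΣG = 1/4.17 + 1/2.65 + 1/3.15 = 0.9346.
By the current-divider rule, I = I_in · G_k/ΣG = 48.0 × 0.4038 = 19.38 mA.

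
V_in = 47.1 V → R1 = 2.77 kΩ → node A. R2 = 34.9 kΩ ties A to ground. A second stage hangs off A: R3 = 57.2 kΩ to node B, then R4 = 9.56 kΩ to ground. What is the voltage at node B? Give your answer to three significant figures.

Looking into the second stage from A: R3 + R4 = 66.76 kΩ appears in parallel with R2.
Effective lower resistance at A: R2 ‖ 66.76 = 22.92 kΩ.
So V_A = 47.1 × 0.8922 = 42.02 V.
Then the unloaded second divider: V_B = V_A × R4/(R3+R4) = 42.02 × 0.1432 = 6.017 V.

V_B ≈ 6.02 V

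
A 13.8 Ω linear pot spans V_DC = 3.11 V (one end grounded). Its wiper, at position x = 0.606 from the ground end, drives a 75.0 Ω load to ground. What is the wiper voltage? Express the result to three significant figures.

Lower segment x·R_p = 8.363 Ω; upper segment (1−x)·R_p = 5.437 Ω.
Lower segment in parallel with the load: 8.363 ‖ 75.0 = 7.524 Ω.
V_out = 3.11 × 7.524/(5.437 + 7.524) = 1.805 V.

V_out ≈ 1.81 V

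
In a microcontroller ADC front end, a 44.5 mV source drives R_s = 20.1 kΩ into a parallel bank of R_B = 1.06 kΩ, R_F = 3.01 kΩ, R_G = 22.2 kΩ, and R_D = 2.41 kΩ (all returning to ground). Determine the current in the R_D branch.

I ≈ 0.515 µA

Equivalent of the parallel group: R_p = 0.5762 kΩ.
V_A = 44.5 × 0.5762/20.68 = 1.240 mV.
Branch current I = V_A/R_D = 1.240/2.41 = 0.5145 µA.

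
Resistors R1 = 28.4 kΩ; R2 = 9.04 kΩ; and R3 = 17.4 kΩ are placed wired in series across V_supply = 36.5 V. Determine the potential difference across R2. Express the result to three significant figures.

V ≈ 6.02 V

Total series resistance ΣR = 28.4 + 9.04 + 17.4 = 54.84 kΩ.
By the voltage-divider rule, V = 36.5 × 9.040/54.84 = 6.017 V.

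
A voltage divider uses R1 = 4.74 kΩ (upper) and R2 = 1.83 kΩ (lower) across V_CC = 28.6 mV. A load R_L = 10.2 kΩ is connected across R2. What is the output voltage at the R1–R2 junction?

V_out ≈ 7.05 mV

R2 ‖ R_L = (1.83 × 10.2)/(1.83 + 10.2) = 1.552 kΩ.
Voltage divider with the loaded lower leg: V_out = 28.6 × 1.552/(4.74 + 1.552) = 28.6 × 0.2466 = 7.053 mV.
(Unloaded it would be 7.97 mV; the load pulls it down.)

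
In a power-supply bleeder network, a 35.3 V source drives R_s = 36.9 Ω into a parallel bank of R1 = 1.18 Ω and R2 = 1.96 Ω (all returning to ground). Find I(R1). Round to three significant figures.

Parallel bank: R_p = 1/(1/1.18 + 1/1.96) = 0.7366 Ω.
Node voltage V_A = V_CC · R_p/(R_s + R_p) = 35.3 × 0.01957 = 0.6908 V.
I(R1) = V_A / R1 = 0.6908/1.18 = 0.5855 A.

I ≈ 0.585 A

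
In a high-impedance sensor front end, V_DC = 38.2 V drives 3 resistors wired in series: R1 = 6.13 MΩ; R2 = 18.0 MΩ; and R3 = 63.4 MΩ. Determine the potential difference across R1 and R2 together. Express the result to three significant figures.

V ≈ 10.5 V

Series total: ΣR = 6.13 + 18.0 + 63.4 = 87.53 MΩ.
R_{R1..R2} = 6.13 + 18.0 = 24.13 MΩ.
By the voltage-divider rule, V = 38.2 × 24.13/87.53 = 10.53 V.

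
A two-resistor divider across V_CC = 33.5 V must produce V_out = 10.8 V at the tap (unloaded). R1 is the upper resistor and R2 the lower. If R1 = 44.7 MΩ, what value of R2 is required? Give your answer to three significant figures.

The divider ratio is R2/(R1+R2) = 10.8/33.5 = 0.3224.
So R2 = R1 · V_out/(V_CC − V_out) = 44.7 × 10.8/(33.5 − 10.8) = 44.7 × 0.4758 = 21.27 MΩ.

R2 ≈ 21.3 MΩ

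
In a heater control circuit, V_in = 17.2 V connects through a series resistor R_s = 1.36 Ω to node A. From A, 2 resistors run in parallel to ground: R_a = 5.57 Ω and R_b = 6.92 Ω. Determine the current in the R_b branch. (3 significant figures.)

Combine the parallel branches: R_p = (1/5.57 + 1/6.92)⁻¹ = 3.086 Ω.
V_A = 17.2 × 3.086/4.446 = 11.94 V.
I(R_b) = V_A / R_b = 11.94/6.92 = 1.725 A.

I ≈ 1.73 A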